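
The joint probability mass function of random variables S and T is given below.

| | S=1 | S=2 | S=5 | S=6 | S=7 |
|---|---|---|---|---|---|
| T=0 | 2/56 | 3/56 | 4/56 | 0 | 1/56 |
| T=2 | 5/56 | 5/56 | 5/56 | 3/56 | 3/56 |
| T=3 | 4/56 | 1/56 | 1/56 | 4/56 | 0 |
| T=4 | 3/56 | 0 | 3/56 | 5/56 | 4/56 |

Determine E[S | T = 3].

P(T = 3) = 5/28.
Σ S·P over the event = 1·(4/56) + 2·(1/56) + 5·(1/56) + 6·(4/56) = 5/8.
E[S | T = 3] = (5/8) / (5/28) = 7/2.

7/2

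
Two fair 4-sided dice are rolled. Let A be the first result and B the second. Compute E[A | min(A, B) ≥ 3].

Outcomes with min(A, B) ≥ 3: (3,3), (3,4), (4,3), (4,4), each with probability 1/16.
E[A | min(A, B) ≥ 3] = (3 + 3 + 4 + 4) / 4 = 7/2.

7/2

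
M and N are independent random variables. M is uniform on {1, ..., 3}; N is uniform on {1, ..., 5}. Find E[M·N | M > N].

Outcomes with M > N: (2,1), (3,1), (3,2), each with probability 1/15.
E[M·N | M > N] = (2 + 3 + 6) / 3 = 11/3.

11/3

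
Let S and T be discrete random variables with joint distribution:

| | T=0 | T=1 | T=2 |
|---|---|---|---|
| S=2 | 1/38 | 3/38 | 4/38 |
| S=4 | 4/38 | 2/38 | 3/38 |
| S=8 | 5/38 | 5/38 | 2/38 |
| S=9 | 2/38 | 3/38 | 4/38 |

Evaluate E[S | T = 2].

P(T = 2) = 13/38.
Σ S·P over the event = 2·(4/38) + 4·(3/38) + 8·(2/38) + 9·(4/38) = 36/19.
E[S | T = 2] = (36/19) / (13/38) = 72/13.

72/13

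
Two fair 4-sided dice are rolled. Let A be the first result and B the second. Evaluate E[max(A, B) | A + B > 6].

4

Outcomes with A + B > 6: (3,4), (4,3), (4,4), each with probability 1/16.
E[max(A, B) | A + B > 6] = (4 + 4 + 4) / 3 = 4.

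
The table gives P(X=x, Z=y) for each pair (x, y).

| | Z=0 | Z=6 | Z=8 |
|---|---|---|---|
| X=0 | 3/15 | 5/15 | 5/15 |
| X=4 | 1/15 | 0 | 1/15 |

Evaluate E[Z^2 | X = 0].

P(X = 0) = 13/15.
Σ Z^2·P over the event = 0·(3/15) + 36·(5/15) + 64·(5/15) = 100/3.
E[Z^2 | X = 0] = (100/3) / (13/15) = 500/13.

500/13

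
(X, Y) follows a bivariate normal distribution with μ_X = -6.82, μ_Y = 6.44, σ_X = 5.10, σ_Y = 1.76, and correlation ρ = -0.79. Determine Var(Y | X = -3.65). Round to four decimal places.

The conditional variance in a bivariate normal is σ_Y²(1 − ρ²), independent of x.
Var(Y | X=-3.65) = (1.76)²·(1 − (-0.79)²) = 3.0976·0.3759 = 1.1644.

1.1644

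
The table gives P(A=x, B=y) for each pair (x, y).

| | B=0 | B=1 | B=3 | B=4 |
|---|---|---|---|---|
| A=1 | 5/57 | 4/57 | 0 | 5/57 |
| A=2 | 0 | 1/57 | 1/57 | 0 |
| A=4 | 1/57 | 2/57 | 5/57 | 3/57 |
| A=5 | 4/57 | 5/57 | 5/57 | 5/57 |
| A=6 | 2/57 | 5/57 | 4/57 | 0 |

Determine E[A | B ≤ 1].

P(B ≤ 1) = 29/57.
Summing A·P(A=x,B=y) over the conditioning event gives 110/57.
E[A | B ≤ 1] = (110/57) / (29/57) = 110/29.

110/29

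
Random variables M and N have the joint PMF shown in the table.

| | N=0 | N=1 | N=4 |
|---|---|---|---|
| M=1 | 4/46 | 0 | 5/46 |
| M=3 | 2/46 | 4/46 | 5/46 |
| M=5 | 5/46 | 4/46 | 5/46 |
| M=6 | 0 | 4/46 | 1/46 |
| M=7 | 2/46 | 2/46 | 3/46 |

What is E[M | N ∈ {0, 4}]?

P(N ∈ {0, 4}) = 16/23.
Summing M·P(M=x,N=y) over the conditioning event gives 121/46.
E[M | N ∈ {0, 4}] = (121/46) / (16/23) = 121/32.

121/32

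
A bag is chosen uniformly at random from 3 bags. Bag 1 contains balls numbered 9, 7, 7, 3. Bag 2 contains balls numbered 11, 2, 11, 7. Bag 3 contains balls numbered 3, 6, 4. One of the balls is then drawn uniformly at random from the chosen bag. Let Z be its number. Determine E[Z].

E[Z | bag 1] = (9+7+7+3)/4 = 13/2.
E[Z | bag 2] = (11+2+11+7)/4 = 31/4.
E[Z | bag 3] = (3+6+4)/3 = 13/3.
By the law of total expectation,
E[Z] = (1/3)·(13/2) + (1/3)·(31/4) + (1/3)·(13/3) = 223/36.

223/36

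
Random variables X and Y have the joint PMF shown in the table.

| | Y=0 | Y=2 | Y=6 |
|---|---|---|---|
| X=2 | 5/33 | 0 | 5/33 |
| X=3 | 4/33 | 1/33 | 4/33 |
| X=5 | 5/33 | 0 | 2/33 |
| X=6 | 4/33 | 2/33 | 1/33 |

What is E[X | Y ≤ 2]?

P(Y ≤ 2) = 7/11.
Σ X·P over the event = 2·(5/33) + 3·(4/33) + 3·(1/33) + 5·(5/33) + 6·(4/33) + 6·(2/33) = 86/33.
E[X | Y ≤ 2] = (86/33) / (7/11) = 86/21.

86/21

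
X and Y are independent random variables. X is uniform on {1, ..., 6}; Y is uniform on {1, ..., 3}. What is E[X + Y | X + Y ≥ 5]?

P(X + Y ≥ 5) = 2/3.
Summing (X+Y)·P(x,y) over outcomes with X + Y ≥ 5 gives 79/18.
E[X + Y | X + Y ≥ 5] = (79/18) / (2/3) = 79/12.

79/12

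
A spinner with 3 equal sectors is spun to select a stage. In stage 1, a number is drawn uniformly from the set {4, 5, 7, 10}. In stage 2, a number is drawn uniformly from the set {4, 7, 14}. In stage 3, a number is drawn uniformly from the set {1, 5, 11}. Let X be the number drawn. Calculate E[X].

41/6

E[X | stage 1] = (4+5+7+10)/4 = 13/2.
E[X | stage 2] = (4+7+14)/3 = 25/3.
E[X | stage 3] = (1+5+11)/3 = 17/3.
E[X] = (1/3)·(13/2) + (1/3)·(25/3) + (1/3)·(17/3) = 41/6.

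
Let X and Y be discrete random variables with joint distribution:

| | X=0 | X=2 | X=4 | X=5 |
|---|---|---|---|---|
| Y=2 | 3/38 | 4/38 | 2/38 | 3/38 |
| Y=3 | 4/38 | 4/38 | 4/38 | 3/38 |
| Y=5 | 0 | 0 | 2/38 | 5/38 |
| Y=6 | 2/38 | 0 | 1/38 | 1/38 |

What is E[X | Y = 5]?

33/7

P(Y = 5) = 7/38.
Σ X·P over the event = 4·(2/38) + 5·(5/38) = 33/38.
E[X | Y = 5] = (33/38) / (7/38) = 33/7.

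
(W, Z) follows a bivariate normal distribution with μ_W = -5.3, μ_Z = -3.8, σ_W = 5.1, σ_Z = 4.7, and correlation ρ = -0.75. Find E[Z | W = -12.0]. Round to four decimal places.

0.8309

The regression of Z on W has slope ρ·σ_Z/σ_W and passes through (μ_W, μ_Z).
E[Z | W=-12.0] = -3.8 + (-0.75)·(4.7/5.1)·(-12.0 − (-5.3)) = -3.8 + (-0.69118)·(-6.7) = 0.8309.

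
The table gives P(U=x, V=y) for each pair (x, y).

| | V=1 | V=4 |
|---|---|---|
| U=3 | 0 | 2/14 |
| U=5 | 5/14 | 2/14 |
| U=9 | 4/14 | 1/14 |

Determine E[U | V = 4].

5

P(V = 4) = 5/14.
Summing U·P(U=x,V=y) over the conditioning event gives 25/14.
E[U | V = 4] = (25/14) / (5/14) = 5.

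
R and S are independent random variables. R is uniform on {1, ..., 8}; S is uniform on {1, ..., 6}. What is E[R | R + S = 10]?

6

Outcomes with R + S = 10: (4,6), (5,5), (6,4), (7,3), (8,2), each with probability 1/48.
E[R | R + S = 10] = (4 + 5 + 6 + 7 + 8) / 5 = 6.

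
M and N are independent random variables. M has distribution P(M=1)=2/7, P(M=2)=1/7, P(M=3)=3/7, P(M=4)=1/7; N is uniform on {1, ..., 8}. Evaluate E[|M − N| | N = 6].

25/7

P(N = 6) = 1/8.
Summing |M−N|·P(x,y) over outcomes with N = 6 gives 25/56.
E[|M − N| | N = 6] = (25/56) / (1/8) = 25/7.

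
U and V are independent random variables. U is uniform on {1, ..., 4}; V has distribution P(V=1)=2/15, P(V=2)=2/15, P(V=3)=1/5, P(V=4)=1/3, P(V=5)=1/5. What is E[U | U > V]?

44/13

P(U > V) = 13/60.
Summing U·P(x,y) over outcomes with U > V gives 11/15.
E[U | U > V] = (11/15) / (13/60) = 44/13.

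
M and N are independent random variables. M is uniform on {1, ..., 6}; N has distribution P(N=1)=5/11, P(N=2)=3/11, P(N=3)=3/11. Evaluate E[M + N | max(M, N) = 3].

80/17

P(max(M, N) = 3) = 17/66.
Summing (M+N)·P(x,y) over outcomes with max(M, N) = 3 gives 40/33.
E[M + N | max(M, N) = 3] = (40/33) / (17/66) = 80/17.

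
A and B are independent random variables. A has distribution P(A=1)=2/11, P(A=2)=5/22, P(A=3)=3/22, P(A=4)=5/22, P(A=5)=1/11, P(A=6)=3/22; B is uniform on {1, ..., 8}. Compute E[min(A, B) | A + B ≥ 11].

148/31

P(A + B ≥ 11) = 31/176.
Summing min(A,B)·P(x,y) over outcomes with A + B ≥ 11 gives 37/44.
E[min(A, B) | A + B ≥ 11] = (37/44) / (31/176) = 148/31.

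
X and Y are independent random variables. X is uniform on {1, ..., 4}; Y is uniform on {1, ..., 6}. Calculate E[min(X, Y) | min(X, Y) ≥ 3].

27/8

Outcomes with min(X, Y) ≥ 3: (3,3), (3,4), (3,5), (3,6), (4,3), (4,4), (4,5), (4,6), each with probability 1/24.
E[min(X, Y) | min(X, Y) ≥ 3] = (3 + 3 + 3 + 3 + 3 + 4 + 4 + 4) / 8 = 27/8.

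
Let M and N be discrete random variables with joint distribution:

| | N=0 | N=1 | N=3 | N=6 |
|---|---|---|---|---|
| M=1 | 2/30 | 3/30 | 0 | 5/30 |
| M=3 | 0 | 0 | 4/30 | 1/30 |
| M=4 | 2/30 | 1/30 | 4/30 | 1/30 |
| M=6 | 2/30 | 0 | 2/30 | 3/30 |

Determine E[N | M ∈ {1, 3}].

17/5

P(M ∈ {1, 3}) = 1/2.
Σ N·P over the event = 0·(2/30) + 1·(3/30) + 6·(5/30) + 3·(4/30) + 6·(1/30) = 17/10.
E[N | M ∈ {1, 3}] = (17/10) / (1/2) = 17/5.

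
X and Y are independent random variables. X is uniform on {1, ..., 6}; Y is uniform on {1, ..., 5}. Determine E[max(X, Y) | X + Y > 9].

Outcomes with X + Y > 9: (5,5), (6,4), (6,5), each with probability 1/30.
E[max(X, Y) | X + Y > 9] = (5 + 6 + 6) / 3 = 17/3.

17/3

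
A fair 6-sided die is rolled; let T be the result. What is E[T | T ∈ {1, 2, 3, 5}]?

P(T ∈ {1, 2, 3, 5}) = 2/3.
Σ over the event: 1·1/6 + 2·1/6 + 3·1/6 + 5·1/6 = 11/6.
E[T | T ∈ {1, 2, 3, 5}] = (11/6) / (2/3) = 11/4.

11/4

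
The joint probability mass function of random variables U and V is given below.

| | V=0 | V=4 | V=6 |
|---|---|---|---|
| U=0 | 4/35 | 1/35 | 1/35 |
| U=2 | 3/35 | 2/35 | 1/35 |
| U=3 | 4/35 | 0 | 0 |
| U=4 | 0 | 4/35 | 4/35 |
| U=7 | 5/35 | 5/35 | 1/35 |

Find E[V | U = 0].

P(U = 0) = 6/35.
Σ V·P over the event = 0·(4/35) + 4·(1/35) + 6·(1/35) = 2/7.
E[V | U = 0] = (2/7) / (6/35) = 5/3.

5/3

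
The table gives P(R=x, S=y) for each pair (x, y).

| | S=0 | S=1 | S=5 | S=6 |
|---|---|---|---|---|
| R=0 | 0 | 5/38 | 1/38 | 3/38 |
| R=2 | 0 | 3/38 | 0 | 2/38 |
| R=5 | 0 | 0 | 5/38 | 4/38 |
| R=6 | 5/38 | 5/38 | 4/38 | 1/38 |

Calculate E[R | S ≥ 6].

3

P(S ≥ 6) = 5/19.
Σ R·P over the event = 0·(3/38) + 2·(2/38) + 5·(4/38) + 6·(1/38) = 15/19.
E[R | S ≥ 6] = (15/19) / (5/19) = 3.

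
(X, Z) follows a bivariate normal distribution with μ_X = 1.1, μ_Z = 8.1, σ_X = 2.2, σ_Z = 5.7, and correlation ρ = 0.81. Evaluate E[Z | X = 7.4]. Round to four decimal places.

21.3214

The regression of Z on X has slope ρ·σ_Z/σ_X and passes through (μ_X, μ_Z).
E[Z | X=7.4] = 8.1 + (0.81)·(5.7/2.2)·(7.4 − (1.1)) = 8.1 + (2.09864)·(6.3) = 21.3214.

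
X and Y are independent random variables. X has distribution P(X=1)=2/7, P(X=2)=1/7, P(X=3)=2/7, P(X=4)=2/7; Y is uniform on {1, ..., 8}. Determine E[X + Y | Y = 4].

46/7

P(Y = 4) = 1/8.
Summing (X+Y)·P(x,y) over outcomes with Y = 4 gives 23/28.
E[X + Y | Y = 4] = (23/28) / (1/8) = 46/7.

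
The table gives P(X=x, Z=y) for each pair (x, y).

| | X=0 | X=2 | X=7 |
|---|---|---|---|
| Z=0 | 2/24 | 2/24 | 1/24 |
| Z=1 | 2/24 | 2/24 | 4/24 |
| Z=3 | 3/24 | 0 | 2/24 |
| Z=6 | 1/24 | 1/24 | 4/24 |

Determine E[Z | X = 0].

P(X = 0) = 1/3.
Σ Z·P over the event = 0·(2/24) + 1·(2/24) + 3·(3/24) + 6·(1/24) = 17/24.
E[Z | X = 0] = (17/24) / (1/3) = 17/8.

17/8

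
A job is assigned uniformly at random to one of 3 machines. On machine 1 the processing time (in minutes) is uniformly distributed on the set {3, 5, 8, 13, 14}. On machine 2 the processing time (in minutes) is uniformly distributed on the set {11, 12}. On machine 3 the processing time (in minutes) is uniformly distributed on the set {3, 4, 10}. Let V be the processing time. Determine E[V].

E[V | machine 1] = (3+5+8+13+14)/5 = 43/5.
E[V | machine 2] = (11+12)/2 = 23/2.
E[V | machine 3] = (3+4+10)/3 = 17/3.
E[V] = (1/3)·(43/5) + (1/3)·(23/2) + (1/3)·(17/3) = 773/90.

773/90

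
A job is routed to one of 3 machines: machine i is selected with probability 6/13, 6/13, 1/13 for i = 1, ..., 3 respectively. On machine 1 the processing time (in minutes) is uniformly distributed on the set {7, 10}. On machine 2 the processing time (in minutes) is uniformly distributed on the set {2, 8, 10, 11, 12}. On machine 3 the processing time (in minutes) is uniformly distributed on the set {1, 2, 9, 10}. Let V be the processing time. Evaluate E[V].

E[V | machine 1] = (7+10)/2 = 17/2.
E[V | machine 2] = (2+8+10+11+12)/5 = 43/5.
E[V | machine 3] = (1+2+9+10)/4 = 11/2.
E[V] = (6/13)·(17/2) + (6/13)·(43/5) + (1/13)·(11/2) = 1081/130.

1081/130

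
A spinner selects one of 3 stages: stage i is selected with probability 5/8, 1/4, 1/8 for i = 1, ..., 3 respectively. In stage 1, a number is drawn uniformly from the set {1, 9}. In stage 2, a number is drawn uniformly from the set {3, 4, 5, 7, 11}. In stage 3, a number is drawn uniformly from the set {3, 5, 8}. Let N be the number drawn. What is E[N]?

127/24

E[N | stage 1] = (1+9)/2 = 5.
E[N | stage 2] = (3+4+5+7+11)/5 = 6.
E[N | stage 3] = (3+5+8)/3 = 16/3.
By the law of total expectation,
E[N] = (5/8)·(5) + (1/4)·(6) + (1/8)·(16/3) = 127/24.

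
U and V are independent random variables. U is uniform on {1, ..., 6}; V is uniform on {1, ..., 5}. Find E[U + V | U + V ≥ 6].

P(U + V ≥ 6) = 2/3.
Summing (U+V)·P(x,y) over outcomes with U + V ≥ 6 gives 31/6.
E[U + V | U + V ≥ 6] = (31/6) / (2/3) = 31/4.

31/4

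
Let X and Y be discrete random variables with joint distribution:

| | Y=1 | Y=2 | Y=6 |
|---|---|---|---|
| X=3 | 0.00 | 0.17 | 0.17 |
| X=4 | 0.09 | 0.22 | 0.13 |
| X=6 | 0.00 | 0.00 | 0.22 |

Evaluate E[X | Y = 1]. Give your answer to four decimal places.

P(Y = 1) = 0.09.
Σ X·P over the event = 4·(0.09) = 0.36.
E[X | Y = 1] = (0.36) / (0.09) = 4.0000.

4.0000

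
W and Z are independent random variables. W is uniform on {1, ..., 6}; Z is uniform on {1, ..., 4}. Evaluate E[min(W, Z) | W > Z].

P(W > Z) = 7/12.
Summing min(W,Z)·P(x,y) over outcomes with W > Z gives 5/4.
E[min(W, Z) | W > Z] = (5/4) / (7/12) = 15/7.

15/7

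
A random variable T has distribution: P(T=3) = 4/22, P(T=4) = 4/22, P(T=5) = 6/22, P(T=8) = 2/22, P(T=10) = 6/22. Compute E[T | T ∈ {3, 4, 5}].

P(T ∈ {3, 4, 5}) = 7/11.
Σ over the event: 3·2/11 + 4·2/11 + 5·3/11 = 29/11.
E[T | T ∈ {3, 4, 5}] = (29/11) / (7/11) = 29/7.

29/7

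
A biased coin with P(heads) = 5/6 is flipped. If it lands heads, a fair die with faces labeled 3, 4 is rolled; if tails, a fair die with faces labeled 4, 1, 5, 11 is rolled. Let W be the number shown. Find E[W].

E[W | heads] = (3+4)/2 = 7/2.
E[W | tails] = (4+1+5+11)/4 = 21/4.
By the law of total expectation,
E[W] = (5/6)·(7/2) + (1/6)·(21/4) = 91/24.

91/24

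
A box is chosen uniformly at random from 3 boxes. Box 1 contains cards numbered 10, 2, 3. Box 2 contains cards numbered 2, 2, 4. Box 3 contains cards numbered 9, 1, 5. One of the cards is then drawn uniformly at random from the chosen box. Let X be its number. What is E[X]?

38/9

E[X | box 1] = (10+2+3)/3 = 5.
E[X | box 2] = (2+2+4)/3 = 8/3.
E[X | box 3] = (9+1+5)/3 = 5.
E[X] = (1/3)·(5) + (1/3)·(8/3) + (1/3)·(5) = 38/9.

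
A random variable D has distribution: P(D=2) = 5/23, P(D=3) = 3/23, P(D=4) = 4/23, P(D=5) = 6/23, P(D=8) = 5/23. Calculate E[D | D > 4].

70/11

P(D > 4) = 11/23.
Σ over the event: 5·6/23 + 8·5/23 = 70/23.
E[D | D > 4] = (70/23) / (11/23) = 70/11.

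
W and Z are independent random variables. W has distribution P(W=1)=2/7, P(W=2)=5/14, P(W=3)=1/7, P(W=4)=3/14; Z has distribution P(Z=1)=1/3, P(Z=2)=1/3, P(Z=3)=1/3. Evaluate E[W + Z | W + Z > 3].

5

P(W + Z > 3) = 29/42.
Summing (W+Z)·P(x,y) over outcomes with W + Z > 3 gives 145/42.
E[W + Z | W + Z > 3] = (145/42) / (29/42) = 5.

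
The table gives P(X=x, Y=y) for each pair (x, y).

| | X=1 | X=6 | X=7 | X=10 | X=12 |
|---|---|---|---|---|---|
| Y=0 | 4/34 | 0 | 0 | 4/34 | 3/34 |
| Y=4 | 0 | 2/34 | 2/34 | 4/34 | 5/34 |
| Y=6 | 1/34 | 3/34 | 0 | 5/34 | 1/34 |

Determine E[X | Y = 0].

P(Y = 0) = 11/34.
Σ X·P over the event = 1·(4/34) + 10·(4/34) + 12·(3/34) = 40/17.
E[X | Y = 0] = (40/17) / (11/34) = 80/11.

80/11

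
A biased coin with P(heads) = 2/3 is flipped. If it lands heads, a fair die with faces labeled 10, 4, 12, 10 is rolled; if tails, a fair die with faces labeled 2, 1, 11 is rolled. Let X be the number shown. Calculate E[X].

E[X | heads] = (10+4+12+10)/4 = 9.
E[X | tails] = (2+1+11)/3 = 14/3.
E[X] = (2/3)·(9) + (1/3)·(14/3) = 68/9.

68/9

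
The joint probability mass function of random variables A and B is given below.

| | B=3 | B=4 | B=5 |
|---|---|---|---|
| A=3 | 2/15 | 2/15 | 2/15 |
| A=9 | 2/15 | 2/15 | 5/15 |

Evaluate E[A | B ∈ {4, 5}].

75/11

P(B ∈ {4, 5}) = 11/15.
Summing A·P(A=x,B=y) over the conditioning event gives 5.
E[A | B ∈ {4, 5}] = (5) / (11/15) = 75/11.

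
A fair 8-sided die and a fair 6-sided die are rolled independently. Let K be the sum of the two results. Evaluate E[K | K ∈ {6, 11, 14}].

P(K ∈ {6, 11, 14}) = 5/24.
Σ over the event: 6·5/48 + 11·1/12 + 14·1/48 = 11/6.
E[K | K ∈ {6, 11, 14}] = (11/6) / (5/24) = 44/5.

44/5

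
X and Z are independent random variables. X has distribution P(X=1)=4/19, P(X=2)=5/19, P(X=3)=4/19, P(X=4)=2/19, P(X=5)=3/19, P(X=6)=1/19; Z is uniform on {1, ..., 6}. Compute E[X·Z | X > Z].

P(X > Z) = 6/19.
Summing XZ·P(x,y) over outcomes with X > Z gives 167/57.
E[X·Z | X > Z] = (167/57) / (6/19) = 167/18.

167/18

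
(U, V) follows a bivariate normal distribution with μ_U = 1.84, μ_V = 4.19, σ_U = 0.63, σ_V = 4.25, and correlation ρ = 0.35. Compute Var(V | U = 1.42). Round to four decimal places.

15.8498

For a bivariate normal, Var(V | U=x) = σ_V²(1 − ρ²).
Var(V | U=1.42) = (4.25)²·(1 − (0.35)²) = 18.0625·0.8775 = 15.8498.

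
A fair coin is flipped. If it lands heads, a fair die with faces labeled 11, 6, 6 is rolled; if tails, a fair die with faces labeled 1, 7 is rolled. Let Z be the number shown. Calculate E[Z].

35/6

E[Z | heads] = (11+6+6)/3 = 23/3.
E[Z | tails] = (1+7)/2 = 4.
By the law of total expectation,
E[Z] = (1/2)·(23/3) + (1/2)·(4) = 35/6.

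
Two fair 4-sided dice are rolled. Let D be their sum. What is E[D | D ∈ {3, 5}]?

P(D ∈ {3, 5}) = 3/8.
Σ over the event: 3·1/8 + 5·1/4 = 13/8.
E[D | D ∈ {3, 5}] = (13/8) / (3/8) = 13/3.

13/3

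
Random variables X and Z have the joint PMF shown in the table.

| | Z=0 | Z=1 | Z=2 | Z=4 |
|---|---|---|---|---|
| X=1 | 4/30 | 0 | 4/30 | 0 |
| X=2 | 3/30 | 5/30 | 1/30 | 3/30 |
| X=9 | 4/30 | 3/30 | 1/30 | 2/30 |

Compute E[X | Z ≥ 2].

39/11

P(Z ≥ 2) = 11/30.
Σ X·P over the event = 1·(4/30) + 2·(1/30) + 2·(3/30) + 9·(1/30) + 9·(2/30) = 13/10.
E[X | Z ≥ 2] = (13/10) / (11/30) = 39/11.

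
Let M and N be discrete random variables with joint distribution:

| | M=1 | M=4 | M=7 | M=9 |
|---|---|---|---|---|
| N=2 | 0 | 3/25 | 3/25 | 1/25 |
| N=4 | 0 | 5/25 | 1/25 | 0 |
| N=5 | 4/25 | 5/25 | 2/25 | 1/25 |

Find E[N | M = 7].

P(M = 7) = 6/25.
Σ N·P over the event = 2·(3/25) + 4·(1/25) + 5·(2/25) = 4/5.
E[N | M = 7] = (4/5) / (6/25) = 10/3.

10/3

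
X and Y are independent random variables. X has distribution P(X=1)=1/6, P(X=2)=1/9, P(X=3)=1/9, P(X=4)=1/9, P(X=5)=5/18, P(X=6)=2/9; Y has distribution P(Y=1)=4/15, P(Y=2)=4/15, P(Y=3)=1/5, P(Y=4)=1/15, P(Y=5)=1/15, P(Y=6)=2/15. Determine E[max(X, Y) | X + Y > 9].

P(X + Y > 9) = 7/54.
Summing max(X,Y)·P(x,y) over outcomes with X + Y > 9 gives 41/54.
E[max(X, Y) | X + Y > 9] = (41/54) / (7/54) = 41/7.

41/7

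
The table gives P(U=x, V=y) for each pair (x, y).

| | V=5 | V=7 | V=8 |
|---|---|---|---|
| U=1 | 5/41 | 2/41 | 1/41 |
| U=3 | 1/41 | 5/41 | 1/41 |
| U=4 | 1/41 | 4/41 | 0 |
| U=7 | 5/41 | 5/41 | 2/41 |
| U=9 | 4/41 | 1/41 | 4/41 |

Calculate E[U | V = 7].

P(V = 7) = 17/41.
Σ U·P over the event = 1·(2/41) + 3·(5/41) + 4·(4/41) + 7·(5/41) + 9·(1/41) = 77/41.
E[U | V = 7] = (77/41) / (17/41) = 77/17.

77/17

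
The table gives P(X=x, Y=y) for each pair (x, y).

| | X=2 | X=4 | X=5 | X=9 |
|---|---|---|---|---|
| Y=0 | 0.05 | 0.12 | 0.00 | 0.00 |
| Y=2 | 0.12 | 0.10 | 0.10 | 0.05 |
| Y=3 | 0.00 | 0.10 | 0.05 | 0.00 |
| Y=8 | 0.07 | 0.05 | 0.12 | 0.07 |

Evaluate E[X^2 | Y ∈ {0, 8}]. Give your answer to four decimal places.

24.7292

P(Y ∈ {0, 8}) = 0.48.
Σ X^2·P over the event = 4·(0.05) + 4·(0.07) + 16·(0.12) + 16·(0.05) + 25·(0.12) + 81·(0.07) = 11.87.
E[X^2 | Y ∈ {0, 8}] = (11.87) / (0.48) = 24.7292.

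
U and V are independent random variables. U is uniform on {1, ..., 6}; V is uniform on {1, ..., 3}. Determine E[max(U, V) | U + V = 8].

11/2

P(U + V = 8) = 1/9.
Summing max(U,V)·P(x,y) over outcomes with U + V = 8 gives 11/18.
E[max(U, V) | U + V = 8] = (11/18) / (1/9) = 11/2.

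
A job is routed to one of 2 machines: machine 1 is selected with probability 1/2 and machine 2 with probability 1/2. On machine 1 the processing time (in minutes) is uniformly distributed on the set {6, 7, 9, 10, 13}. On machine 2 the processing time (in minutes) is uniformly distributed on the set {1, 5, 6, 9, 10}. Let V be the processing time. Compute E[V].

E[V | machine 1] = (6+7+9+10+13)/5 = 9.
E[V | machine 2] = (1+5+6+9+10)/5 = 31/5.
E[V] = (1/2)·(9) + (1/2)·(31/5) = 38/5.

38/5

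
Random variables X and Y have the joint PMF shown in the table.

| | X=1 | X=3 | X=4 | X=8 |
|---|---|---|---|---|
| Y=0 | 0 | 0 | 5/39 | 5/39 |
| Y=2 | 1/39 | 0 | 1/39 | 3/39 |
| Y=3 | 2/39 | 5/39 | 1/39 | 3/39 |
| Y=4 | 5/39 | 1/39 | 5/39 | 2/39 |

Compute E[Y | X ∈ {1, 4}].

53/20

P(X ∈ {1, 4}) = 20/39.
Σ Y·P over the event = 2·(1/39) + 3·(2/39) + 4·(5/39) + 0·(5/39) + 2·(1/39) + 3·(1/39) + 4·(5/39) = 53/39.
E[Y | X ∈ {1, 4}] = (53/39) / (20/39) = 53/20.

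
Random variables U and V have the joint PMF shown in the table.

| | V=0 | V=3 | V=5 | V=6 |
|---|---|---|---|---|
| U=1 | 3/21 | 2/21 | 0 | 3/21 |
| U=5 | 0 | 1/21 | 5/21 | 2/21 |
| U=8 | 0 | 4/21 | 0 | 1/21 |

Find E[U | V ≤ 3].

21/5

P(V ≤ 3) = 10/21.
Σ U·P over the event = 1·(3/21) + 1·(2/21) + 5·(1/21) + 8·(4/21) = 2.
E[U | V ≤ 3] = (2) / (10/21) = 21/5.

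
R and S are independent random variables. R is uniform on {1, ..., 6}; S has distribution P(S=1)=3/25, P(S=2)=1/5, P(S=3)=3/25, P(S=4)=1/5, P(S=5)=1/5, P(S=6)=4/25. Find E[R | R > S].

P(R > S) = 59/150.
Summing R·P(x,y) over outcomes with R > S gives 28/15.
E[R | R > S] = (28/15) / (59/150) = 280/59.

280/59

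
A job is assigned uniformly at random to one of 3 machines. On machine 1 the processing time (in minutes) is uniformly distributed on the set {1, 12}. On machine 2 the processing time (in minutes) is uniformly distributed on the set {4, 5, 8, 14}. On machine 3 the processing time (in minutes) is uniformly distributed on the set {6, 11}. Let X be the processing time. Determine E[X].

E[X | machine 1] = (1+12)/2 = 13/2.
E[X | machine 2] = (4+5+8+14)/4 = 31/4.
E[X | machine 3] = (6+11)/2 = 17/2.
E[X] = (1/3)·(13/2) + (1/3)·(31/4) + (1/3)·(17/2) = 91/12.

91/12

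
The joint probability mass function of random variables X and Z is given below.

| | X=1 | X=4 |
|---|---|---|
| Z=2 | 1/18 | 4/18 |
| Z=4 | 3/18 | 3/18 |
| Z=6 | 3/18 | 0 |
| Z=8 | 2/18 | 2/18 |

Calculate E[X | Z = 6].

P(Z = 6) = 1/6.
Σ X·P over the event = 1·(3/18) = 1/6.
E[X | Z = 6] = (1/6) / (1/6) = 1.

1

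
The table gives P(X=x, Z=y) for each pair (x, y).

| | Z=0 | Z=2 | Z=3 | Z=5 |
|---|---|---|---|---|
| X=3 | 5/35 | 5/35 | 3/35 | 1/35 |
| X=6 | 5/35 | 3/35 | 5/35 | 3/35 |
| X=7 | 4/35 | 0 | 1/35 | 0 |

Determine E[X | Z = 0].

73/14

P(Z = 0) = 2/5.
Σ X·P over the event = 3·(5/35) + 6·(5/35) + 7·(4/35) = 73/35.
E[X | Z = 0] = (73/35) / (2/5) = 73/14.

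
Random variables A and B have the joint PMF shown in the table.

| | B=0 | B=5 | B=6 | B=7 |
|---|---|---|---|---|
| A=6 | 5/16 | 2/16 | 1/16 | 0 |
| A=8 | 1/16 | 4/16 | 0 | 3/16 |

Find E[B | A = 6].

2

P(A = 6) = 1/2.
Σ B·P over the event = 0·(5/16) + 5·(2/16) + 6·(1/16) = 1.
E[B | A = 6] = (1) / (1/2) = 2.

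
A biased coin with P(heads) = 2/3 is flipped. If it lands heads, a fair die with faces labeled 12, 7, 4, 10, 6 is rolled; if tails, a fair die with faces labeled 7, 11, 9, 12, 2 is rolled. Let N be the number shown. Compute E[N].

E[N | heads] = (12+7+4+10+6)/5 = 39/5.
E[N | tails] = (7+11+9+12+2)/5 = 41/5.
By the law of total expectation,
E[N] = (2/3)·(39/5) + (1/3)·(41/5) = 119/15.

119/15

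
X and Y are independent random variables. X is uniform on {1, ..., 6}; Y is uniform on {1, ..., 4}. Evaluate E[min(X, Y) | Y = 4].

Outcomes with Y = 4: (1,4), (2,4), (3,4), (4,4), (5,4), (6,4), each with probability 1/24.
E[min(X, Y) | Y = 4] = (1 + 2 + 3 + 4 + 4 + 4) / 6 = 3.

3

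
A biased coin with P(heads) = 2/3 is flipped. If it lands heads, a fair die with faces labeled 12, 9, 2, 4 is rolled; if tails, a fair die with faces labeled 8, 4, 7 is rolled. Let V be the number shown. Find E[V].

119/18

E[V | heads] = (12+9+2+4)/4 = 27/4.
E[V | tails] = (8+4+7)/3 = 19/3.
E[V] = (2/3)·(27/4) + (1/3)·(19/3) = 119/18.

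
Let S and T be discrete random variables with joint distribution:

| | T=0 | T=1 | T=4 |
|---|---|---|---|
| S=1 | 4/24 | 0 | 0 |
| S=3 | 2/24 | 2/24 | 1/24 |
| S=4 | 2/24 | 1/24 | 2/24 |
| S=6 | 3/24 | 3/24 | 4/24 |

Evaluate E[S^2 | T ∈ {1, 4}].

327/13

P(T ∈ {1, 4}) = 13/24.
Σ S^2·P over the event = 9·(2/24) + 9·(1/24) + 16·(1/24) + 16·(2/24) + 36·(3/24) + 36·(4/24) = 109/8.
E[S^2 | T ∈ {1, 4}] = (109/8) / (13/24) = 327/13.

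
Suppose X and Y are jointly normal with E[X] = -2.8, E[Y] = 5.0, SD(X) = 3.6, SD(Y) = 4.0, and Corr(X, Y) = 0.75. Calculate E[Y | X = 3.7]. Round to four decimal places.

E[Y | X=x] = μ_Y + ρ(σ_Y/σ_X)(x − μ_X) for jointly normal variables.
E[Y | X=3.7] = 5.0 + (0.75)·(4.0/3.6)·(3.7 − (-2.8)) = 5.0 + (0.833333)·(6.5) = 10.4167.

10.4167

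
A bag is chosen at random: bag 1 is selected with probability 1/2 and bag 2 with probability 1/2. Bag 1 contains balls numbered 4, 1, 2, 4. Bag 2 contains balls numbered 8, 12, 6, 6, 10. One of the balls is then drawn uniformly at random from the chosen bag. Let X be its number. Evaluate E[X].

223/40

E[X | bag 1] = (4+1+2+4)/4 = 11/4.
E[X | bag 2] = (8+12+6+6+10)/5 = 42/5.
By the law of total expectation,
E[X] = (1/2)·(11/4) + (1/2)·(42/5) = 223/40.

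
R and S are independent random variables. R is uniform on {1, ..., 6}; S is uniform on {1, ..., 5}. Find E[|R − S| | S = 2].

11/6

Outcomes with S = 2: (1,2), (2,2), (3,2), (4,2), (5,2), (6,2), each with probability 1/30.
E[|R − S| | S = 2] = (1 + 0 + 1 + 2 + 3 + 4) / 6 = 11/6.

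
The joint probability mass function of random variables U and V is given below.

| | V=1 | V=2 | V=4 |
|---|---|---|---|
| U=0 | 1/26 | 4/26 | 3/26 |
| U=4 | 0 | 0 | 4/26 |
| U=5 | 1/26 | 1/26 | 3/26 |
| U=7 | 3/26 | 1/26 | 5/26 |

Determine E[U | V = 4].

22/5

P(V = 4) = 15/26.
Σ U·P over the event = 0·(3/26) + 4·(4/26) + 5·(3/26) + 7·(5/26) = 33/13.
E[U | V = 4] = (33/13) / (15/26) = 22/5.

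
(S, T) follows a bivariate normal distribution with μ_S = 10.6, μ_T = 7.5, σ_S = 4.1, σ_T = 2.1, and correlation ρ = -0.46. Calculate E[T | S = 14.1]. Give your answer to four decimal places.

6.6754

For a bivariate normal, E[T | S=x] = μ_T + ρ·(σ_T/σ_S)·(x − μ_S).
E[T | S=14.1] = 7.5 + (-0.46)·(2.1/4.1)·(14.1 − (10.6)) = 7.5 + (-0.23561)·(3.5) = 6.6754.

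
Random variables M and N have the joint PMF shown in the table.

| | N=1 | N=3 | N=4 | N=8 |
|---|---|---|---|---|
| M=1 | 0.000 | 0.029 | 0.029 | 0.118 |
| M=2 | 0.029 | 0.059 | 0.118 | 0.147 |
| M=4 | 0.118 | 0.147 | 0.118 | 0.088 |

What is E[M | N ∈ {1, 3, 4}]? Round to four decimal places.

P(N ∈ {1, 3, 4}) = 0.647.
Σ M·P over the event = 1·(0.029) + 1·(0.029) + 2·(0.029) + 2·(0.059) + 2·(0.118) + 4·(0.118) + 4·(0.147) + 4·(0.118) = 2.002.
E[M | N ∈ {1, 3, 4}] = (2.002) / (0.647) = 3.0943.

3.0943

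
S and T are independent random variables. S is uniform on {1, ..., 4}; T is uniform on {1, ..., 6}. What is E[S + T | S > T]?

Outcomes with S > T: (2,1), (3,1), (3,2), (4,1), (4,2), (4,3), each with probability 1/24.
E[S + T | S > T] = (3 + 4 + 5 + 5 + 6 + 7) / 6 = 5.

5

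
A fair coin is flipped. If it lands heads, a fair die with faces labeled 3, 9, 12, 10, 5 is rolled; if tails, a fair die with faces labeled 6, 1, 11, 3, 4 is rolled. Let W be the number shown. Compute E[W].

32/5

E[W | heads] = (3+9+12+10+5)/5 = 39/5.
E[W | tails] = (6+1+11+3+4)/5 = 5.
E[W] = (1/2)·(39/5) + (1/2)·(5) = 32/5.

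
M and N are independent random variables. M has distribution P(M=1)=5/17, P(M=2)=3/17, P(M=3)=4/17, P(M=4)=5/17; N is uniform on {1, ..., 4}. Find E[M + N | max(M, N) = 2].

P(max(M, N) = 2) = 11/68.
Summing (M+N)·P(x,y) over outcomes with max(M, N) = 2 gives 9/17.
E[M + N | max(M, N) = 2] = (9/17) / (11/68) = 36/11.

36/11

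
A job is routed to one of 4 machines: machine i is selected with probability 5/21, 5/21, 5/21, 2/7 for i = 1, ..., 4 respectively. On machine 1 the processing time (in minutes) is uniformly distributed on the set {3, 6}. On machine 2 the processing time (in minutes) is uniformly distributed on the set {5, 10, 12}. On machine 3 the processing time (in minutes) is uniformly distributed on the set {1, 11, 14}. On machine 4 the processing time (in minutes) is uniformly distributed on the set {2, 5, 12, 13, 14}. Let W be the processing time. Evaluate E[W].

E[W | machine 1] = (3+6)/2 = 9/2.
E[W | machine 2] = (5+10+12)/3 = 9.
E[W | machine 3] = (1+11+14)/3 = 26/3.
E[W | machine 4] = (2+5+12+13+14)/5 = 46/5.
E[W] = (5/21)·(9/2) + (5/21)·(9) + (5/21)·(26/3) + (2/7)·(46/5) = 4981/630.

4981/630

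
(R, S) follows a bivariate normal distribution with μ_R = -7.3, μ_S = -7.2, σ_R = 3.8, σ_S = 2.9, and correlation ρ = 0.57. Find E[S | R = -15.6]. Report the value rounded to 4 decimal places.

-10.8105

For a bivariate normal, E[S | R=x] = μ_S + ρ·(σ_S/σ_R)·(x − μ_R).
E[S | R=-15.6] = -7.2 + (0.57)·(2.9/3.8)·(-15.6 − (-7.3)) = -7.2 + (0.435)·(-8.3) = -10.8105.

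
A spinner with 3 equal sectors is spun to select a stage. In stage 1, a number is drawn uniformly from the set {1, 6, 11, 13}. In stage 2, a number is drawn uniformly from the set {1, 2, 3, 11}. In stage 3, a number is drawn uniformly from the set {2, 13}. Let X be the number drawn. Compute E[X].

13/2

E[X | stage 1] = (1+6+11+13)/4 = 31/4.
E[X | stage 2] = (1+2+3+11)/4 = 17/4.
E[X | stage 3] = (2+13)/2 = 15/2.
By the law of total expectation,
E[X] = (1/3)·(31/4) + (1/3)·(17/4) + (1/3)·(15/2) = 13/2.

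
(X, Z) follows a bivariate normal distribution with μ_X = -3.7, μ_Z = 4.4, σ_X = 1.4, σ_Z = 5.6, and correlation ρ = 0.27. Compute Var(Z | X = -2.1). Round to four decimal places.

Var(Z | X=x) = (1 − ρ²)·σ_Z².
Var(Z | X=-2.1) = (5.6)²·(1 − (0.27)²) = 31.36·0.9271 = 29.0739.

29.0739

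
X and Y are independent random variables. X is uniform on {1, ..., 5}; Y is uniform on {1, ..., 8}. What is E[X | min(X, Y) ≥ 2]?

7/2

P(min(X, Y) ≥ 2) = 7/10.
Summing X·P(x,y) over outcomes with min(X, Y) ≥ 2 gives 49/20.
E[X | min(X, Y) ≥ 2] = (49/20) / (7/10) = 7/2.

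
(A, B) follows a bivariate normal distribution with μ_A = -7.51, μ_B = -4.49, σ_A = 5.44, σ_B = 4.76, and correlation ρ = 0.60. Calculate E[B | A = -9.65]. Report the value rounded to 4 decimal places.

For a bivariate normal, E[B | A=x] = μ_B + ρ·(σ_B/σ_A)·(x − μ_A).
E[B | A=-9.65] = -4.49 + (0.60)·(4.76/5.44)·(-9.65 − (-7.51)) = -4.49 + (0.525)·(-2.14) = -5.6135.

-5.6135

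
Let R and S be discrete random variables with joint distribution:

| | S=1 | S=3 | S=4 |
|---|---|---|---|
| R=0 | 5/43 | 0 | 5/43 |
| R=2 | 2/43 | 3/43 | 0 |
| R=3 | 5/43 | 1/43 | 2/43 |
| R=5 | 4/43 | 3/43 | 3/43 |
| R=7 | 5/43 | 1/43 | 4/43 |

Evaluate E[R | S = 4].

P(S = 4) = 14/43.
Σ R·P over the event = 0·(5/43) + 3·(2/43) + 5·(3/43) + 7·(4/43) = 49/43.
E[R | S = 4] = (49/43) / (14/43) = 7/2.

7/2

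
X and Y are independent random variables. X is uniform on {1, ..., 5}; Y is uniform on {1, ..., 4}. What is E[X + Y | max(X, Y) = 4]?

44/7

Outcomes with max(X, Y) = 4: (1,4), (2,4), (3,4), (4,1), (4,2), (4,3), (4,4), each with probability 1/20.
E[X + Y | max(X, Y) = 4] = (5 + 6 + 7 + 5 + 6 + 7 + 8) / 7 = 44/7.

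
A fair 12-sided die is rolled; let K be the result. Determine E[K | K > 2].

15/2

Given K > 2, K is equally likely to be any of {3, 4, 5, 6, 7, 8, 9, 10, 11, 12}.
E[K | K > 2] = (3 + 4 + 5 + 6 + 7 + 8 + 9 + 10 + 11 + 12) / 10 = 15/2.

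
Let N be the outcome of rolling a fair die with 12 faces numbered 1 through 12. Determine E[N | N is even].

Given N is even, N is equally likely to be any of {2, 4, 6, 8, 10, 12}.
E[N | N is even] = (2 + 4 + 6 + 8 + 10 + 12) / 6 = 7.

7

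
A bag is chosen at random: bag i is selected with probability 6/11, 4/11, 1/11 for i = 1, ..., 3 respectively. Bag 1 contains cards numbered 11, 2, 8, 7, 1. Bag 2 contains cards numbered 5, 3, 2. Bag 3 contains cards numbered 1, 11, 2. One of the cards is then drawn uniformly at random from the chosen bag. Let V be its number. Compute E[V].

24/5

E[V | bag 1] = (11+2+8+7+1)/5 = 29/5.
E[V | bag 2] = (5+3+2)/3 = 10/3.
E[V | bag 3] = (1+11+2)/3 = 14/3.
E[V] = (6/11)·(29/5) + (4/11)·(10/3) + (1/11)·(14/3) = 24/5.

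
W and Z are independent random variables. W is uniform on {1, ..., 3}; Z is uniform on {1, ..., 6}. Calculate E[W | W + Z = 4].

Outcomes with W + Z = 4: (1,3), (2,2), (3,1), each with probability 1/18.
E[W | W + Z = 4] = (1 + 2 + 3) / 3 = 2.

2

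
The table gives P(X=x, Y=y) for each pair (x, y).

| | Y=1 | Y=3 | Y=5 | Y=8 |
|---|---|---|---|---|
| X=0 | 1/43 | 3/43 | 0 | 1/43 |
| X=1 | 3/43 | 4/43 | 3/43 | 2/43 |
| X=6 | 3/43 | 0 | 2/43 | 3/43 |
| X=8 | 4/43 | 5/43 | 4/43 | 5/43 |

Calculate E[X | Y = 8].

P(Y = 8) = 11/43.
Σ X·P over the event = 0·(1/43) + 1·(2/43) + 6·(3/43) + 8·(5/43) = 60/43.
E[X | Y = 8] = (60/43) / (11/43) = 60/11.

60/11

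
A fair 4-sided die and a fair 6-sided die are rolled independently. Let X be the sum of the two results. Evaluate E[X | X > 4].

62/9

P(X > 4) = 3/4.
Σ over the event: 5·1/6 + 6·1/6 + 7·1/6 + 8·1/8 + 9·1/12 + 10·1/24 = 31/6.
E[X | X > 4] = (31/6) / (3/4) = 62/9.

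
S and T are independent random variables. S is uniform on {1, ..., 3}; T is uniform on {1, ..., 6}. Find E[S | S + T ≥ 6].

20/9

Outcomes with S + T ≥ 6: (1,5), (1,6), (2,4), (2,5), (2,6), (3,3), (3,4), (3,5), (3,6), each with probability 1/18.
E[S | S + T ≥ 6] = (1 + 1 + 2 + 2 + 2 + 3 + 3 + 3 + 3) / 9 = 20/9.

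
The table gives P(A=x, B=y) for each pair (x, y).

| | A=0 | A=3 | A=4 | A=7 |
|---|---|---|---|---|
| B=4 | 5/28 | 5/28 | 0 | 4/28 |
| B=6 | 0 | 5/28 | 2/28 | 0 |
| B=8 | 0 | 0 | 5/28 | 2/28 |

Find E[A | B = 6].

P(B = 6) = 1/4.
Summing A·P(A=x,B=y) over the conditioning event gives 23/28.
E[A | B = 6] = (23/28) / (1/4) = 23/7.

23/7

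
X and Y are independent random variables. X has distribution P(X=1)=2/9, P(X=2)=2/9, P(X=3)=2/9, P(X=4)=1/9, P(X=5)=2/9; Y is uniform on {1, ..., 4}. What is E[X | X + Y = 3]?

3/2

P(X + Y = 3) = 1/9.
Summing X·P(x,y) over outcomes with X + Y = 3 gives 1/6.
E[X | X + Y = 3] = (1/6) / (1/9) = 3/2.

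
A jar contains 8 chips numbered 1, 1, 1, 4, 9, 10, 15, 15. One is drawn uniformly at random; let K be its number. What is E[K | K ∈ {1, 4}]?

P(K ∈ {1, 4}) = 1/2.
Σ over the event: 1·3/8 + 4·1/8 = 7/8.
E[K | K ∈ {1, 4}] = (7/8) / (1/2) = 7/4.

7/4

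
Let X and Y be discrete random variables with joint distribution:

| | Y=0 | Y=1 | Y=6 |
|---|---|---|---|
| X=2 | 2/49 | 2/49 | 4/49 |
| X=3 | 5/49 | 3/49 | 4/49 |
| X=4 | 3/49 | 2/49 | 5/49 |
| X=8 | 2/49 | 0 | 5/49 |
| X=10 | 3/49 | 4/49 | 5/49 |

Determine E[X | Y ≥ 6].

130/23

P(Y ≥ 6) = 23/49.
Σ X·P over the event = 2·(4/49) + 3·(4/49) + 4·(5/49) + 8·(5/49) + 10·(5/49) = 130/49.
E[X | Y ≥ 6] = (130/49) / (23/49) = 130/23.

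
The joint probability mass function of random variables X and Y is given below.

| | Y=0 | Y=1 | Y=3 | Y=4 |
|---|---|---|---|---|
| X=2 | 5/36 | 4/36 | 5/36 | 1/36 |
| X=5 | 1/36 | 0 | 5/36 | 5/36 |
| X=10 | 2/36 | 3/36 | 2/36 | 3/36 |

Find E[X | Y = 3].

P(Y = 3) = 1/3.
Summing X·P(X=x,Y=y) over the conditioning event gives 55/36.
E[X | Y = 3] = (55/36) / (1/3) = 55/12.

55/12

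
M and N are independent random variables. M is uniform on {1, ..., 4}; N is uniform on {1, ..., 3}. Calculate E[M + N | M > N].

5

Outcomes with M > N: (2,1), (3,1), (3,2), (4,1), (4,2), (4,3), each with probability 1/12.
E[M + N | M > N] = (3 + 4 + 5 + 5 + 6 + 7) / 6 = 5.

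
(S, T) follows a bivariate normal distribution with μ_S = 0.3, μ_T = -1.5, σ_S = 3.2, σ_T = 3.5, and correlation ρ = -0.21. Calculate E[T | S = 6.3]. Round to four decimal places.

-2.8781

The regression of T on S has slope ρ·σ_T/σ_S and passes through (μ_S, μ_T).
E[T | S=6.3] = -1.5 + (-0.21)·(3.5/3.2)·(6.3 − (0.3)) = -1.5 + (-0.22969)·(6) = -2.8781.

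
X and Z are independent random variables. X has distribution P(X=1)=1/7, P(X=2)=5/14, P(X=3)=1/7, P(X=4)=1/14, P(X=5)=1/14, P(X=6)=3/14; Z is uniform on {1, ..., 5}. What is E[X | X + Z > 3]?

P(X + Z > 3) = 61/70.
Summing X·P(x,y) over outcomes with X + Z > 3 gives 211/70.
E[X | X + Z > 3] = (211/70) / (61/70) = 211/61.

211/61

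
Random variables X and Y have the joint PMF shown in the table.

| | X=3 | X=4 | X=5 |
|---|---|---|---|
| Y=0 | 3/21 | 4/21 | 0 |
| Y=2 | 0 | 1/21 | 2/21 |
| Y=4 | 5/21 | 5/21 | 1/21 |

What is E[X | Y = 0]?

25/7

P(Y = 0) = 1/3.
Σ X·P over the event = 3·(3/21) + 4·(4/21) = 25/21.
E[X | Y = 0] = (25/21) / (1/3) = 25/7.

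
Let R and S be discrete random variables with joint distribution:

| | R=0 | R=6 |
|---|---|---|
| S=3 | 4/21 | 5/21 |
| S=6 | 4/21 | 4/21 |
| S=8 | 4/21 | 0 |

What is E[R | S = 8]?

0

P(S = 8) = 4/21.
Σ R·P over the event = 0·(4/21) = 0.
E[R | S = 8] = (0) / (4/21) = 0.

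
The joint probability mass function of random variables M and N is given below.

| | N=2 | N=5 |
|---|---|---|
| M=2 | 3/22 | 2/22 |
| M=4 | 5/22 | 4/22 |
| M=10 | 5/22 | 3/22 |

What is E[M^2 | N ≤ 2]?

P(N ≤ 2) = 13/22.
Summing M^2·P(M=x,N=y) over the conditioning event gives 296/11.
E[M^2 | N ≤ 2] = (296/11) / (13/22) = 592/13.

592/13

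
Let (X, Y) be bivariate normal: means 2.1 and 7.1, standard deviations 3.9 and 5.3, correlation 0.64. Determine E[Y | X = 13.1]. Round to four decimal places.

For a bivariate normal, E[Y | X=x] = μ_Y + ρ·(σ_Y/σ_X)·(x − μ_X).
E[Y | X=13.1] = 7.1 + (0.64)·(5.3/3.9)·(13.1 − (2.1)) = 7.1 + (0.869744)·(11) = 16.6672.

16.6672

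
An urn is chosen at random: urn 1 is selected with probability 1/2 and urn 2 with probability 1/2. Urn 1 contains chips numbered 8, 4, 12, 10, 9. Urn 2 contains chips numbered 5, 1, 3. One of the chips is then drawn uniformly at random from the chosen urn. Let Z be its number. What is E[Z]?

E[Z | urn 1] = (8+4+12+10+9)/5 = 43/5.
E[Z | urn 2] = (5+1+3)/3 = 3.
E[Z] = (1/2)·(43/5) + (1/2)·(3) = 29/5.

29/5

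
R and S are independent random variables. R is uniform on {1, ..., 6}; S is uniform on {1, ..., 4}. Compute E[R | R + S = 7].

9/2

Outcomes with R + S = 7: (3,4), (4,3), (5,2), (6,1), each with probability 1/24.
E[R | R + S = 7] = (3 + 4 + 5 + 6) / 4 = 9/2.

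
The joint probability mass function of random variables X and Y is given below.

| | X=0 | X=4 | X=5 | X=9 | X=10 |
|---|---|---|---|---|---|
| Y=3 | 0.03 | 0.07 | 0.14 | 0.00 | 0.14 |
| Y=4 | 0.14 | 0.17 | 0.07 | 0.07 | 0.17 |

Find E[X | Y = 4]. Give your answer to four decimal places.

5.4194

P(Y = 4) = 0.62.
Σ X·P over the event = 0·(0.14) + 4·(0.17) + 5·(0.07) + 9·(0.07) + 10·(0.17) = 3.36.
E[X | Y = 4] = (3.36) / (0.62) = 5.4194.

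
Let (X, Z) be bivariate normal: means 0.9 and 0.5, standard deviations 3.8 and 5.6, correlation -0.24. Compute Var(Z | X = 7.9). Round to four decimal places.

For a bivariate normal, Var(Z | X=x) = σ_Z²(1 − ρ²).
Var(Z | X=7.9) = (5.6)²·(1 − (-0.24)²) = 31.36·0.9424 = 29.5537.

29.5537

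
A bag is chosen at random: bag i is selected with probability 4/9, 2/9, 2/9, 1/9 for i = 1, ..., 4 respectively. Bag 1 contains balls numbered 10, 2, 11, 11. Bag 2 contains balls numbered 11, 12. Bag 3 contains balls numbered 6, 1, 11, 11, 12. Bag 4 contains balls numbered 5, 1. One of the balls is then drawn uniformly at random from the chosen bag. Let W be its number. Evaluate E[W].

382/45

E[W | bag 1] = (10+2+11+11)/4 = 17/2.
E[W | bag 2] = (11+12)/2 = 23/2.
E[W | bag 3] = (6+1+11+11+12)/5 = 41/5.
E[W | bag 4] = (5+1)/2 = 3.
E[W] = (4/9)·(17/2) + (2/9)·(23/2) + (2/9)·(41/5) + (1/9)·(3) = 382/45.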